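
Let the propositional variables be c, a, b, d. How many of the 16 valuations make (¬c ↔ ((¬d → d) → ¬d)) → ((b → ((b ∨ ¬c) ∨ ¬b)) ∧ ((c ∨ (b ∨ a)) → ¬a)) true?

12

Initial set: {((¬c ↔ ((¬d → d) → ¬d)) → ((b → ((b ∨ ¬c) ∨ ¬b)) ∧ ((c ∨ (b ∨ a)) → ¬a)))}.
((¬c ↔ ((¬d → d) → ¬d)) → ((b → ((b ∨ ¬c) ∨ ¬b)) ∧ ((c ∨ (b ∨ a)) → ¬a))): β-rule — branch into ¬(¬c ↔ ((¬d → d) → ¬d))  //  ((b → ((b ∨ ¬c) ∨ ¬b)) ∧ ((c ∨ (b ∨ a)) → ¬a)).
  branch 1 (add ¬(¬c ↔ ((¬d → d) → ¬d))):
    ¬(¬c ↔ ((¬d → d) → ¬d)): β-rule — branch into ¬c, ¬((¬d → d) → ¬d)  //  ¬¬c, ((¬d → d) → ¬d).
      branch 1.1 (add ¬c, ¬((¬d → d) → ¬d)):
        ¬((¬d → d) → ¬d): α-rule — add (¬d → d), ¬¬d.
        (¬d → d): β-rule — branch into ¬¬d  //  d.
          branch 1.1.1 (add ¬¬d):
            ○ open, literals {c=0, d=1}.
          branch 1.1.2 (add d):
            ○ open, literals {c=0, d=1}.
      branch 1.2 (add ¬¬c, ((¬d → d) → ¬d)):
        ((¬d → d) → ¬d): β-rule — branch into ¬(¬d → d)  //  ¬d.
          branch 1.2.1 (add ¬(¬d → d)):
            ¬(¬d → d): α-rule — add ¬d, ¬d.
            ○ open, literals {c=1, d=0}.
          branch 1.2.2 (add ¬d):
            ○ open, literals {c=1, d=0}.
  branch 2 (add ((b → ((b ∨ ¬c) ∨ ¬b)) ∧ ((c ∨ (b ∨ a)) → ¬a))):
    ((b → ((b ∨ ¬c) ∨ ¬b)) ∧ ((c ∨ (b ∨ a)) → ¬a)): α-rule — add (b → ((b ∨ ¬c) ∨ ¬b)), ((c ∨ (b ∨ a)) → ¬a).
    (b → ((b ∨ ¬c) ∨ ¬b)): β-rule — branch into ¬b  //  ((b ∨ ¬c) ∨ ¬b).
      branch 2.1 (add ¬b):
        ((c ∨ (b ∨ a)) → ¬a): β-rule — branch into ¬(c ∨ (b ∨ a))  //  ¬a.
          branch 2.1.1 (add ¬(c ∨ (b ∨ a))):
            ¬(c ∨ (b ∨ a)): α-rule — add ¬c, ¬(b ∨ a).
            ¬(b ∨ a): α-rule — add ¬b, ¬a.
            ○ open, literals {a=0, b=0, c=0}.
          branch 2.1.2 (add ¬a):
            ○ open, literals {a=0, b=0}.
      branch 2.2 (add ((b ∨ ¬c) ∨ ¬b)):
        ((c ∨ (b ∨ a)) → ¬a): β-rule — branch into ¬(c ∨ (b ∨ a))  //  ¬a.
          branch 2.2.1 (add ¬(c ∨ (b ∨ a))):
            ¬(c ∨ (b ∨ a)): α-rule — add ¬c, ¬(b ∨ a).
            ¬(b ∨ a): α-rule — add ¬b, ¬a.
            ((b ∨ ¬c) ∨ ¬b): β-rule — branch into (b ∨ ¬c)  //  ¬b.
              branch 2.2.1.1 (add (b ∨ ¬c)):
                (b ∨ ¬c): β-rule — branch into b  //  ¬c.
                  branch 2.2.1.1.1 (add b):
                    × closes — contains both b and ¬b.
                  branch 2.2.1.1.2 (add ¬c):
                    ○ open, literals {a=0, b=0, c=0}.
              branch 2.2.1.2 (add ¬b):
                ○ open, literals {a=0, b=0, c=0}.
          branch 2.2.2 (add ¬a):
            ((b ∨ ¬c) ∨ ¬b): β-rule — branch into (b ∨ ¬c)  //  ¬b.
              branch 2.2.2.1 (add (b ∨ ¬c)):
                (b ∨ ¬c): β-rule — branch into b  //  ¬c.
                  branch 2.2.2.1.1 (add b):
                    ○ open, literals {a=0, b=1}.
                  branch 2.2.2.1.2 (add ¬c):
                    ○ open, literals {a=0, c=0}.
              branch 2.2.2.2 (add ¬b):
                ○ open, literals {a=0, b=0}.
1 branch closed, 11 open.
Each open branch fixes some atoms; the unmentioned ones are free. Counting distinct full assignments: branch {c=0, d=1} (a, b) contributes 4 new; branch {c=0, d=1} (a, b) contributes 0 new; branch {c=1, d=0} (a, b) contributes 4 new; branch {c=1, d=0} (a, b) contributes 0 new; branch {a=0, b=0, c=0} (d) contributes 1 new; branch {a=0, b=0} (c, d) contributes 1 new; branch {a=0, b=0, c=0} (d) contributes 0 new; branch {a=0, b=0, c=0} (d) contributes 0 new; branch {a=0, b=1} (c, d) contributes 2 new; branch {a=0, c=0} (b, d) contributes 0 new; branch {a=0, b=0} (c, d) contributes 0 new. Total: 12.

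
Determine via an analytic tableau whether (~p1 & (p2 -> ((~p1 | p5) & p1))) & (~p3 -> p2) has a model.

Initial set: {T ((~p1 & (p2 -> ((~p1 | p5) & p1))) & (~p3 -> p2))}.
T ((~p1 & (p2 -> ((~p1 | p5) & p1))) & (~p3 -> p2)): α-rule — add T (~p1 & (p2 -> ((~p1 | p5) & p1))), T (~p3 -> p2).
T (~p1 & (p2 -> ((~p1 | p5) & p1))): α-rule — add T ~p1, T (p2 -> ((~p1 | p5) & p1)).
T (~p3 -> p2): β-rule — branch into F ~p3  //  T p2.
  branch 1 (add F ~p3):
    T (p2 -> ((~p1 | p5) & p1)): β-rule — branch into F p2  //  T ((~p1 | p5) & p1).
      branch 1.1 (add F p2):
        ○ open, literals {p1=false, p2=false, p3=true}.
      branch 1.2 (add T ((~p1 | p5) & p1)):
        T ((~p1 | p5) & p1): α-rule — add T (~p1 | p5), T p1.
        × closes — contains both p1 and ~p1.
  branch 2 (add T p2):
    T (p2 -> ((~p1 | p5) & p1)): β-rule — branch into F p2  //  T ((~p1 | p5) & p1).
      branch 2.1 (add F p2):
        × closes — contains both p2 and ~p2.
      branch 2.2 (add T ((~p1 | p5) & p1)):
        T ((~p1 | p5) & p1): α-rule — add T (~p1 | p5), T p1.
        × closes — contains both p1 and ~p1.
3 branches closed, 1 open.
An open branch gives a satisfying assignment: p1=false, p2=false, p3=true.

Satisfiable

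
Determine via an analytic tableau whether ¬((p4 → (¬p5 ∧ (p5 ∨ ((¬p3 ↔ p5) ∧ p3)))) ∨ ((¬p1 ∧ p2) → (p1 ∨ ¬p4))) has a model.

Satisfiable

Initial set: {¬((p4 → (¬p5 ∧ (p5 ∨ ((¬p3 ↔ p5) ∧ p3)))) ∨ ((¬p1 ∧ p2) → (p1 ∨ ¬p4)))}.
¬((p4 → (¬p5 ∧ (p5 ∨ ((¬p3 ↔ p5) ∧ p3)))) ∨ ((¬p1 ∧ p2) → (p1 ∨ ¬p4))): α-rule — add ¬(p4 → (¬p5 ∧ (p5 ∨ ((¬p3 ↔ p5) ∧ p3)))), ¬((¬p1 ∧ p2) → (p1 ∨ ¬p4)).
¬(p4 → (¬p5 ∧ (p5 ∨ ((¬p3 ↔ p5) ∧ p3)))): α-rule — add p4, ¬(¬p5 ∧ (p5 ∨ ((¬p3 ↔ p5) ∧ p3))).
¬((¬p1 ∧ p2) → (p1 ∨ ¬p4)): α-rule — add (¬p1 ∧ p2), ¬(p1 ∨ ¬p4).
(¬p1 ∧ p2): α-rule — add ¬p1, p2.
¬(p1 ∨ ¬p4): α-rule — add ¬p1, ¬¬p4.
¬(¬p5 ∧ (p5 ∨ ((¬p3 ↔ p5) ∧ p3))): β-rule — branch into ¬¬p5  //  ¬(p5 ∨ ((¬p3 ↔ p5) ∧ p3)).
  branch 1 (add ¬¬p5):
    ○ open, literals {p1=F, p2=T, p4=T, p5=T}.
  branch 2 (add ¬(p5 ∨ ((¬p3 ↔ p5) ∧ p3))):
    ¬(p5 ∨ ((¬p3 ↔ p5) ∧ p3)): α-rule — add ¬p5, ¬((¬p3 ↔ p5) ∧ p3).
    ¬((¬p3 ↔ p5) ∧ p3): β-rule — branch into ¬(¬p3 ↔ p5)  //  ¬p3.
      branch 2.1 (add ¬(¬p3 ↔ p5)):
        ¬(¬p3 ↔ p5): β-rule — branch into ¬p3, ¬p5  //  ¬¬p3, p5.
          branch 2.1.1 (add ¬p3, ¬p5):
            ○ open, literals {p1=F, p2=T, p3=F, p4=T, p5=F}.
          branch 2.1.2 (add ¬¬p3, p5):
            × closes — contains both p5 and ¬p5.
      branch 2.2 (add ¬p3):
        ○ open, literals {p1=F, p2=T, p3=F, p4=T, p5=F}.
1 branch closed, 3 open.
An open branch gives a satisfying assignment: p1=F, p2=T, p4=T, p5=T.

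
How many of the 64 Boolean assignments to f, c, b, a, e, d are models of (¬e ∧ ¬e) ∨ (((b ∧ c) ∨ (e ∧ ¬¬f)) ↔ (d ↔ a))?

Initial set: {((¬e ∧ ¬e) ∨ (((b ∧ c) ∨ (e ∧ ¬¬f)) ↔ (d ↔ a)))}.
((¬e ∧ ¬e) ∨ (((b ∧ c) ∨ (e ∧ ¬¬f)) ↔ (d ↔ a))): β-rule — branch into (¬e ∧ ¬e)  //  (((b ∧ c) ∨ (e ∧ ¬¬f)) ↔ (d ↔ a)).
  branch 1 (add (¬e ∧ ¬e)):
    (¬e ∧ ¬e): α-rule — add ¬e, ¬e.
    ○ open, literals {e=false}.
  branch 2 (add (((b ∧ c) ∨ (e ∧ ¬¬f)) ↔ (d ↔ a))):
    (((b ∧ c) ∨ (e ∧ ¬¬f)) ↔ (d ↔ a)): β-rule — branch into ((b ∧ c) ∨ (e ∧ ¬¬f)), (d ↔ a)  //  ¬((b ∧ c) ∨ (e ∧ ¬¬f)), ¬(d ↔ a).
      branch 2.1 (add ((b ∧ c) ∨ (e ∧ ¬¬f)), (d ↔ a)):
        ((b ∧ c) ∨ (e ∧ ¬¬f)): β-rule — branch into (b ∧ c)  //  (e ∧ ¬¬f).
          branch 2.1.1 (add (b ∧ c)):
            (b ∧ c): α-rule — add b, c.
            (d ↔ a): β-rule — branch into d, a  //  ¬d, ¬a.
              branch 2.1.1.1 (add d, a):
                ○ open, literals {a=true, b=true, c=true, d=true}.
              branch 2.1.1.2 (add ¬d, ¬a):
                ○ open, literals {a=false, b=true, c=true, d=false}.
          branch 2.1.2 (add (e ∧ ¬¬f)):
            (e ∧ ¬¬f): α-rule — add e, ¬¬f.
            ¬¬f: drop double negation, giving f.
            (d ↔ a): β-rule — branch into d, a  //  ¬d, ¬a.
              branch 2.1.2.1 (add d, a):
                ○ open, literals {a=true, d=true, e=true, f=true}.
              branch 2.1.2.2 (add ¬d, ¬a):
                ○ open, literals {a=false, d=false, e=true, f=true}.
      branch 2.2 (add ¬((b ∧ c) ∨ (e ∧ ¬¬f)), ¬(d ↔ a)):
        ¬((b ∧ c) ∨ (e ∧ ¬¬f)): α-rule — add ¬(b ∧ c), ¬(e ∧ ¬¬f).
        ¬(d ↔ a): β-rule — branch into d, ¬a  //  ¬d, a.
          branch 2.2.1 (add d, ¬a):
            ¬(b ∧ c): β-rule — branch into ¬b  //  ¬c.
              branch 2.2.1.1 (add ¬b):
                ¬(e ∧ ¬¬f): β-rule — branch into ¬e  //  ¬¬¬f.
                  branch 2.2.1.1.1 (add ¬e):
                    ○ open, literals {a=false, b=false, d=true, e=false}.
                  branch 2.2.1.1.2 (add ¬¬¬f):
                    ¬¬¬f: drop double negation, giving ¬f.
                    ○ open, literals {a=false, b=false, d=true, f=false}.
              branch 2.2.1.2 (add ¬c):
                ¬(e ∧ ¬¬f): β-rule — branch into ¬e  //  ¬¬¬f.
                  branch 2.2.1.2.1 (add ¬e):
                    ○ open, literals {a=false, c=false, d=true, e=false}.
                  branch 2.2.1.2.2 (add ¬¬¬f):
                    ¬¬¬f: drop double negation, giving ¬f.
                    ○ open, literals {a=false, c=false, d=true, f=false}.
          branch 2.2.2 (add ¬d, a):
            ¬(b ∧ c): β-rule — branch into ¬b  //  ¬c.
              branch 2.2.2.1 (add ¬b):
                ¬(e ∧ ¬¬f): β-rule — branch into ¬e  //  ¬¬¬f.
                  branch 2.2.2.1.1 (add ¬e):
                    ○ open, literals {a=true, b=false, d=false, e=false}.
                  branch 2.2.2.1.2 (add ¬¬¬f):
                    ¬¬¬f: drop double negation, giving ¬f.
                    ○ open, literals {a=true, b=false, d=false, f=false}.
              branch 2.2.2.2 (add ¬c):
                ¬(e ∧ ¬¬f): β-rule — branch into ¬e  //  ¬¬¬f.
                  branch 2.2.2.2.1 (add ¬e):
                    ○ open, literals {a=true, c=false, d=false, e=false}.
                  branch 2.2.2.2.2 (add ¬¬¬f):
                    ¬¬¬f: drop double negation, giving ¬f.
                    ○ open, literals {a=true, c=false, d=false, f=false}.
0 branches closed, 13 open.
Each open branch fixes some atoms; the unmentioned ones are free. Counting distinct full assignments: branch {e=false} (f, c, b, a, d) contributes 32 new; branch {a=true, b=true, c=true, d=true} (f, e) contributes 2 new; branch {a=false, b=true, c=true, d=false} (f, e) contributes 2 new; branch {a=true, d=true, e=true, f=true} (c, b) contributes 3 new; branch {a=false, d=false, e=true, f=true} (c, b) contributes 3 new; branch {a=false, b=false, d=true, e=false} (f, c) contributes 0 new; branch {a=false, b=false, d=true, f=false} (c, e) contributes 2 new; branch {a=false, c=false, d=true, e=false} (f, b) contributes 0 new; branch {a=false, c=false, d=true, f=false} (b, e) contributes 1 new; branch {a=true, b=false, d=false, e=false} (f, c) contributes 0 new; branch {a=true, b=false, d=false, f=false} (c, e) contributes 2 new; branch {a=true, c=false, d=false, e=false} (f, b) contributes 0 new; branch {a=true, c=false, d=false, f=false} (b, e) contributes 1 new. Total: 48.

48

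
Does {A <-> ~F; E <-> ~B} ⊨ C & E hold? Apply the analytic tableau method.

Initial set: {(A <-> ~F); (E <-> ~B); ~(C & E)}.
(A <-> ~F): β-rule — branch into A, ~F  //  ~A, ~~F.
  branch 1 (add A, ~F):
    (E <-> ~B): β-rule — branch into E, ~B  //  ~E, ~~B.
      branch 1.1 (add E, ~B):
        ~(C & E): β-rule — branch into ~C  //  ~E.
          branch 1.1.1 (add ~C):
            ○ open, literals {A=1, B=0, C=0, E=1, F=0}.
          branch 1.1.2 (add ~E):
            × closes — contains both E and ~E.
      branch 1.2 (add ~E, ~~B):
        ~(C & E): β-rule — branch into ~C  //  ~E.
          branch 1.2.1 (add ~C):
            ○ open, literals {A=1, B=1, C=0, E=0, F=0}.
          branch 1.2.2 (add ~E):
            ○ open, literals {A=1, B=1, E=0, F=0}.
  branch 2 (add ~A, ~~F):
    (E <-> ~B): β-rule — branch into E, ~B  //  ~E, ~~B.
      branch 2.1 (add E, ~B):
        ~(C & E): β-rule — branch into ~C  //  ~E.
          branch 2.1.1 (add ~C):
            ○ open, literals {A=0, B=0, C=0, E=1, F=1}.
          branch 2.1.2 (add ~E):
            × closes — contains both E and ~E.
      branch 2.2 (add ~E, ~~B):
        ~(C & E): β-rule — branch into ~C  //  ~E.
          branch 2.2.1 (add ~C):
            ○ open, literals {A=0, B=1, C=0, E=0, F=1}.
          branch 2.2.2 (add ~E):
            ○ open, literals {A=0, B=1, E=0, F=1}.
2 branches closed, 6 open.
An open branch gives a countermodel: A=1, B=0, C=0, E=1, F=0 (unmentioned atoms arbitrary); the premises hold there but the conclusion fails.

No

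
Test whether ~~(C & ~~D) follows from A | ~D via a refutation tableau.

No

Initial set: {(A | ~D); ~~~(C & ~~D)}.
~~~(C & ~~D): drop double negation, giving ~(C & ~~D).
(A | ~D): β-rule — branch into A  //  ~D.
  branch 1 (add A):
    ~(C & ~~D): β-rule — branch into ~C  //  ~~~D.
      branch 1.1 (add ~C):
        ○ open, literals {A=1, C=0}.
      branch 1.2 (add ~~~D):
        ~~~D: drop double negation, giving ~D.
        ○ open, literals {A=1, D=0}.
  branch 2 (add ~D):
    ~(C & ~~D): β-rule — branch into ~C  //  ~~~D.
      branch 2.1 (add ~C):
        ○ open, literals {C=0, D=0}.
      branch 2.2 (add ~~~D):
        ~~~D: drop double negation, giving ~D.
        ○ open, literals {D=0}.
0 branches closed, 4 open.
An open branch gives a countermodel: A=1, C=0 (unmentioned atoms arbitrary); the premises hold there but the conclusion fails.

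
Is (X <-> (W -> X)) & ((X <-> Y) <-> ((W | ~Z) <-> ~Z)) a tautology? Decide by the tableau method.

Not valid

Assume the negation and expand:
Initial set: {~((X <-> (W -> X)) & ((X <-> Y) <-> ((W | ~Z) <-> ~Z)))}.
~((X <-> (W -> X)) & ((X <-> Y) <-> ((W | ~Z) <-> ~Z))): β-rule — branch into ~(X <-> (W -> X))  //  ~((X <-> Y) <-> ((W | ~Z) <-> ~Z)).
  branch 1 (add ~(X <-> (W -> X))):
    ~(X <-> (W -> X)): β-rule — branch into X, ~(W -> X)  //  ~X, (W -> X).
      branch 1.1 (add X, ~(W -> X)):
        ~(W -> X): α-rule — add W, ~X.
        × closes — contains both X and ~X.
      branch 1.2 (add ~X, (W -> X)):
        (W -> X): β-rule — branch into ~W  //  X.
          branch 1.2.1 (add ~W):
            ○ open, literals {W=false, X=false}.
          branch 1.2.2 (add X):
            × closes — contains both X and ~X.
  branch 2 (add ~((X <-> Y) <-> ((W | ~Z) <-> ~Z))):
    ~((X <-> Y) <-> ((W | ~Z) <-> ~Z)): β-rule — branch into (X <-> Y), ~((W | ~Z) <-> ~Z)  //  ~(X <-> Y), ((W | ~Z) <-> ~Z).
      branch 2.1 (add (X <-> Y), ~((W | ~Z) <-> ~Z)):
        (X <-> Y): β-rule — branch into X, Y  //  ~X, ~Y.
          branch 2.1.1 (add X, Y):
            ~((W | ~Z) <-> ~Z): β-rule — branch into (W | ~Z), ~~Z  //  ~(W | ~Z), ~Z.
              branch 2.1.1.1 (add (W | ~Z), ~~Z):
                (W | ~Z): β-rule — branch into W  //  ~Z.
                  branch 2.1.1.1.1 (add W):
                    ○ open, literals {W=true, X=true, Y=true, Z=true}.
                  branch 2.1.1.1.2 (add ~Z):
                    × closes — contains both Z and ~Z.
              branch 2.1.1.2 (add ~(W | ~Z), ~Z):
                ~(W | ~Z): α-rule — add ~W, ~~Z.
                × closes — contains both Z and ~Z.
          branch 2.1.2 (add ~X, ~Y):
            ~((W | ~Z) <-> ~Z): β-rule — branch into (W | ~Z), ~~Z  //  ~(W | ~Z), ~Z.
              branch 2.1.2.1 (add (W | ~Z), ~~Z):
                (W | ~Z): β-rule — branch into W  //  ~Z.
                  branch 2.1.2.1.1 (add W):
                    ○ open, literals {W=true, X=false, Y=false, Z=true}.
                  branch 2.1.2.1.2 (add ~Z):
                    × closes — contains both Z and ~Z.
              branch 2.1.2.2 (add ~(W | ~Z), ~Z):
                ~(W | ~Z): α-rule — add ~W, ~~Z.
                × closes — contains both Z and ~Z.
      branch 2.2 (add ~(X <-> Y), ((W | ~Z) <-> ~Z)):
        ~(X <-> Y): β-rule — branch into X, ~Y  //  ~X, Y.
          branch 2.2.1 (add X, ~Y):
            ((W | ~Z) <-> ~Z): β-rule — branch into (W | ~Z), ~Z  //  ~(W | ~Z), ~~Z.
              branch 2.2.1.1 (add (W | ~Z), ~Z):
                (W | ~Z): β-rule — branch into W  //  ~Z.
                  branch 2.2.1.1.1 (add W):
                    ○ open, literals {W=true, X=true, Y=false, Z=false}.
                  branch 2.2.1.1.2 (add ~Z):
                    ○ open, literals {X=true, Y=false, Z=false}.
              branch 2.2.1.2 (add ~(W | ~Z), ~~Z):
                ~(W | ~Z): α-rule — add ~W, ~~Z.
                ○ open, literals {W=false, X=true, Y=false, Z=true}.
          branch 2.2.2 (add ~X, Y):
            ((W | ~Z) <-> ~Z): β-rule — branch into (W | ~Z), ~Z  //  ~(W | ~Z), ~~Z.
              branch 2.2.2.1 (add (W | ~Z), ~Z):
                (W | ~Z): β-rule — branch into W  //  ~Z.
                  branch 2.2.2.1.1 (add W):
                    ○ open, literals {W=true, X=false, Y=true, Z=false}.
                  branch 2.2.2.1.2 (add ~Z):
                    ○ open, literals {X=false, Y=true, Z=false}.
              branch 2.2.2.2 (add ~(W | ~Z), ~~Z):
                ~(W | ~Z): α-rule — add ~W, ~~Z.
                ○ open, literals {W=false, X=false, Y=true, Z=true}.
6 branches closed, 9 open.
An open branch gives a countermodel: W=false, X=false (unmentioned atoms arbitrary); under it the original formula is false.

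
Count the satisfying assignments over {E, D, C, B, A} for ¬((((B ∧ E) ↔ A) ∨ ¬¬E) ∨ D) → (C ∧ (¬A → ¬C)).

Initial set: {(¬((((B ∧ E) ↔ A) ∨ ¬¬E) ∨ D) → (C ∧ (¬A → ¬C)))}.
(¬((((B ∧ E) ↔ A) ∨ ¬¬E) ∨ D) → (C ∧ (¬A → ¬C))): β-rule — branch into ¬¬((((B ∧ E) ↔ A) ∨ ¬¬E) ∨ D)  //  (C ∧ (¬A → ¬C)).
  branch 1 (add ¬¬((((B ∧ E) ↔ A) ∨ ¬¬E) ∨ D)):
    ¬¬((((B ∧ E) ↔ A) ∨ ¬¬E) ∨ D): β-rule — branch into (((B ∧ E) ↔ A) ∨ ¬¬E)  //  D.
      branch 1.1 (add (((B ∧ E) ↔ A) ∨ ¬¬E)):
        (((B ∧ E) ↔ A) ∨ ¬¬E): β-rule — branch into ((B ∧ E) ↔ A)  //  ¬¬E.
          branch 1.1.1 (add ((B ∧ E) ↔ A)):
            ((B ∧ E) ↔ A): β-rule — branch into (B ∧ E), A  //  ¬(B ∧ E), ¬A.
              branch 1.1.1.1 (add (B ∧ E), A):
                (B ∧ E): α-rule — add B, E.
                ○ open, literals {A=T, B=T, E=T}.
              branch 1.1.1.2 (add ¬(B ∧ E), ¬A):
                ¬(B ∧ E): β-rule — branch into ¬B  //  ¬E.
                  branch 1.1.1.2.1 (add ¬B):
                    ○ open, literals {A=F, B=F}.
                  branch 1.1.1.2.2 (add ¬E):
                    ○ open, literals {A=F, E=F}.
          branch 1.1.2 (add ¬¬E):
            ¬¬E: drop double negation, giving E.
            ○ open, literals {E=T}.
      branch 1.2 (add D):
        ○ open, literals {D=T}.
  branch 2 (add (C ∧ (¬A → ¬C))):
    (C ∧ (¬A → ¬C)): α-rule — add C, (¬A → ¬C).
    (¬A → ¬C): β-rule — branch into ¬¬A  //  ¬C.
      branch 2.1 (add ¬¬A):
        ○ open, literals {A=T, C=T}.
      branch 2.2 (add ¬C):
        × closes — contains both C and ¬C.
1 branch closed, 6 open.
Each open branch fixes some atoms; the unmentioned ones are free. Counting distinct full assignments: branch {A=T, B=T, E=T} (D, C) contributes 4 new; branch {A=F, B=F} (E, D, C) contributes 8 new; branch {A=F, E=F} (D, C, B) contributes 4 new; branch {E=T} (D, C, B, A) contributes 8 new; branch {D=T} (E, C, B, A) contributes 4 new; branch {A=T, C=T} (E, D, B) contributes 2 new. Total: 30.

30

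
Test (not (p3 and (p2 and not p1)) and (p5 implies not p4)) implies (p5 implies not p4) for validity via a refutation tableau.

Valid

Assume the negation and expand:
Initial set: {not ((not (p3 and (p2 and not p1)) and (p5 implies not p4)) implies (p5 implies not p4))}.
not ((not (p3 and (p2 and not p1)) and (p5 implies not p4)) implies (p5 implies not p4)): α-rule — add (not (p3 and (p2 and not p1)) and (p5 implies not p4)), not (p5 implies not p4).
(not (p3 and (p2 and not p1)) and (p5 implies not p4)): α-rule — add not (p3 and (p2 and not p1)), (p5 implies not p4).
not (p5 implies not p4): α-rule — add p5, not not p4.
not (p3 and (p2 and not p1)): β-rule — branch into not p3  //  not (p2 and not p1).
  branch 1 (add not p3):
    (p5 implies not p4): β-rule — branch into not p5  //  not p4.
      branch 1.1 (add not p5):
        × closes — contains both p5 and not p5.
      branch 1.2 (add not p4):
        × closes — contains both p4 and not p4.
  branch 2 (add not (p2 and not p1)):
    (p5 implies not p4): β-rule — branch into not p5  //  not p4.
      branch 2.1 (add not p5):
        × closes — contains both p5 and not p5.
      branch 2.2 (add not p4):
        × closes — contains both p4 and not p4.
All 4 branches close.
Every branch closed, so the negation is unsatisfiable and the formula is valid.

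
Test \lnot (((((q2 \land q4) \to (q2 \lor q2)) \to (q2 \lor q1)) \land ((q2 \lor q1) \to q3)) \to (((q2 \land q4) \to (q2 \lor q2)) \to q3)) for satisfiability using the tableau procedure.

Unsatisfiable

Initial set: {\lnot (((((q2 \land q4) \to (q2 \lor q2)) \to (q2 \lor q1)) \land ((q2 \lor q1) \to q3)) \to (((q2 \land q4) \to (q2 \lor q2)) \to q3))}.
\lnot (((((q2 \land q4) \to (q2 \lor q2)) \to (q2 \lor q1)) \land ((q2 \lor q1) \to q3)) \to (((q2 \land q4) \to (q2 \lor q2)) \to q3)): α-rule — add ((((q2 \land q4) \to (q2 \lor q2)) \to (q2 \lor q1)) \land ((q2 \lor q1) \to q3)), \lnot (((q2 \land q4) \to (q2 \lor q2)) \to q3).
((((q2 \land q4) \to (q2 \lor q2)) \to (q2 \lor q1)) \land ((q2 \lor q1) \to q3)): α-rule — add (((q2 \land q4) \to (q2 \lor q2)) \to (q2 \lor q1)), ((q2 \lor q1) \to q3).
\lnot (((q2 \land q4) \to (q2 \lor q2)) \to q3): α-rule — add ((q2 \land q4) \to (q2 \lor q2)), \lnot q3.
(((q2 \land q4) \to (q2 \lor q2)) \to (q2 \lor q1)): β-rule — branch into \lnot ((q2 \land q4) \to (q2 \lor q2))  //  (q2 \lor q1).
  branch 1 (add \lnot ((q2 \land q4) \to (q2 \lor q2))):
    \lnot ((q2 \land q4) \to (q2 \lor q2)): α-rule — add (q2 \land q4), \lnot (q2 \lor q2).
    (q2 \land q4): α-rule — add q2, q4.
    \lnot (q2 \lor q2): α-rule — add \lnot q2, \lnot q2.
    × closes — contains both q2 and \lnot q2.
  branch 2 (add (q2 \lor q1)):
    ((q2 \lor q1) \to q3): β-rule — branch into \lnot (q2 \lor q1)  //  q3.
      branch 2.1 (add \lnot (q2 \lor q1)):
        \lnot (q2 \lor q1): α-rule — add \lnot q2, \lnot q1.
        ((q2 \land q4) \to (q2 \lor q2)): β-rule — branch into \lnot (q2 \land q4)  //  (q2 \lor q2).
          branch 2.1.1 (add \lnot (q2 \land q4)):
            (q2 \lor q1): β-rule — branch into q2  //  q1.
              branch 2.1.1.1 (add q2):
                × closes — contains both q2 and \lnot q2.
              branch 2.1.1.2 (add q1):
                × closes — contains both q1 and \lnot q1.
          branch 2.1.2 (add (q2 \lor q2)):
            (q2 \lor q1): β-rule — branch into q2  //  q1.
              branch 2.1.2.1 (add q2):
                × closes — contains both q2 and \lnot q2.
              branch 2.1.2.2 (add q1):
                × closes — contains both q1 and \lnot q1.
      branch 2.2 (add q3):
        × closes — contains both q3 and \lnot q3.
All 6 branches close.
Every branch closed; the formula is unsatisfiable.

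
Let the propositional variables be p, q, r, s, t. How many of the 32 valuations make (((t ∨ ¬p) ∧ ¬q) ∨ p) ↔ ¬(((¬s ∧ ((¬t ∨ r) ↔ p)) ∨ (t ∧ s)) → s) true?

14

Initial set: {((((t ∨ ¬p) ∧ ¬q) ∨ p) ↔ ¬(((¬s ∧ ((¬t ∨ r) ↔ p)) ∨ (t ∧ s)) → s))}.
((((t ∨ ¬p) ∧ ¬q) ∨ p) ↔ ¬(((¬s ∧ ((¬t ∨ r) ↔ p)) ∨ (t ∧ s)) → s)): β-rule — branch into (((t ∨ ¬p) ∧ ¬q) ∨ p), ¬(((¬s ∧ ((¬t ∨ r) ↔ p)) ∨ (t ∧ s)) → s)  //  ¬(((t ∨ ¬p) ∧ ¬q) ∨ p), ¬¬(((¬s ∧ ((¬t ∨ r) ↔ p)) ∨ (t ∧ s)) → s).
  branch 1 (add (((t ∨ ¬p) ∧ ¬q) ∨ p), ¬(((¬s ∧ ((¬t ∨ r) ↔ p)) ∨ (t ∧ s)) → s)):
    ¬(((¬s ∧ ((¬t ∨ r) ↔ p)) ∨ (t ∧ s)) → s): α-rule — add ((¬s ∧ ((¬t ∨ r) ↔ p)) ∨ (t ∧ s)), ¬s.
    (((t ∨ ¬p) ∧ ¬q) ∨ p): β-rule — branch into ((t ∨ ¬p) ∧ ¬q)  //  p.
      branch 1.1 (add ((t ∨ ¬p) ∧ ¬q)):
        ((t ∨ ¬p) ∧ ¬q): α-rule — add (t ∨ ¬p), ¬q.
        ((¬s ∧ ((¬t ∨ r) ↔ p)) ∨ (t ∧ s)): β-rule — branch into (¬s ∧ ((¬t ∨ r) ↔ p))  //  (t ∧ s).
          branch 1.1.1 (add (¬s ∧ ((¬t ∨ r) ↔ p))):
            (¬s ∧ ((¬t ∨ r) ↔ p)): α-rule — add ¬s, ((¬t ∨ r) ↔ p).
            (t ∨ ¬p): β-rule — branch into t  //  ¬p.
              branch 1.1.1.1 (add t):
                ((¬t ∨ r) ↔ p): β-rule — branch into (¬t ∨ r), p  //  ¬(¬t ∨ r), ¬p.
                  branch 1.1.1.1.1 (add (¬t ∨ r), p):
                    (¬t ∨ r): β-rule — branch into ¬t  //  r.
                      branch 1.1.1.1.1.1 (add ¬t):
                        × closes — contains both t and ¬t.
                      branch 1.1.1.1.1.2 (add r):
                        ○ open, literals {p=1, q=0, r=1, s=0, t=1}.
                  branch 1.1.1.1.2 (add ¬(¬t ∨ r), ¬p):
                    ¬(¬t ∨ r): α-rule — add ¬¬t, ¬r.
                    ○ open, literals {p=0, q=0, r=0, s=0, t=1}.
              branch 1.1.1.2 (add ¬p):
                ((¬t ∨ r) ↔ p): β-rule — branch into (¬t ∨ r), p  //  ¬(¬t ∨ r), ¬p.
                  branch 1.1.1.2.1 (add (¬t ∨ r), p):
                    × closes — contains both p and ¬p.
                  branch 1.1.1.2.2 (add ¬(¬t ∨ r), ¬p):
                    ¬(¬t ∨ r): α-rule — add ¬¬t, ¬r.
                    ○ open, literals {p=0, q=0, r=0, s=0, t=1}.
          branch 1.1.2 (add (t ∧ s)):
            (t ∧ s): α-rule — add t, s.
            × closes — contains both s and ¬s.
      branch 1.2 (add p):
        ((¬s ∧ ((¬t ∨ r) ↔ p)) ∨ (t ∧ s)): β-rule — branch into (¬s ∧ ((¬t ∨ r) ↔ p))  //  (t ∧ s).
          branch 1.2.1 (add (¬s ∧ ((¬t ∨ r) ↔ p))):
            (¬s ∧ ((¬t ∨ r) ↔ p)): α-rule — add ¬s, ((¬t ∨ r) ↔ p).
            ((¬t ∨ r) ↔ p): β-rule — branch into (¬t ∨ r), p  //  ¬(¬t ∨ r), ¬p.
              branch 1.2.1.1 (add (¬t ∨ r), p):
                (¬t ∨ r): β-rule — branch into ¬t  //  r.
                  branch 1.2.1.1.1 (add ¬t):
                    ○ open, literals {p=1, s=0, t=0}.
                  branch 1.2.1.1.2 (add r):
                    ○ open, literals {p=1, r=1, s=0}.
              branch 1.2.1.2 (add ¬(¬t ∨ r), ¬p):
                × closes — contains both p and ¬p.
          branch 1.2.2 (add (t ∧ s)):
            (t ∧ s): α-rule — add t, s.
            × closes — contains both s and ¬s.
  branch 2 (add ¬(((t ∨ ¬p) ∧ ¬q) ∨ p), ¬¬(((¬s ∧ ((¬t ∨ r) ↔ p)) ∨ (t ∧ s)) → s)):
    ¬(((t ∨ ¬p) ∧ ¬q) ∨ p): α-rule — add ¬((t ∨ ¬p) ∧ ¬q), ¬p.
    ¬¬(((¬s ∧ ((¬t ∨ r) ↔ p)) ∨ (t ∧ s)) → s): β-rule — branch into ¬((¬s ∧ ((¬t ∨ r) ↔ p)) ∨ (t ∧ s))  //  s.
      branch 2.1 (add ¬((¬s ∧ ((¬t ∨ r) ↔ p)) ∨ (t ∧ s))):
        ¬((¬s ∧ ((¬t ∨ r) ↔ p)) ∨ (t ∧ s)): α-rule — add ¬(¬s ∧ ((¬t ∨ r) ↔ p)), ¬(t ∧ s).
        ¬((t ∨ ¬p) ∧ ¬q): β-rule — branch into ¬(t ∨ ¬p)  //  ¬¬q.
          branch 2.1.1 (add ¬(t ∨ ¬p)):
            ¬(t ∨ ¬p): α-rule — add ¬t, ¬¬p.
            × closes — contains both p and ¬p.
          branch 2.1.2 (add ¬¬q):
            ¬(¬s ∧ ((¬t ∨ r) ↔ p)): β-rule — branch into ¬¬s  //  ¬((¬t ∨ r) ↔ p).
              branch 2.1.2.1 (add ¬¬s):
                ¬(t ∧ s): β-rule — branch into ¬t  //  ¬s.
                  branch 2.1.2.1.1 (add ¬t):
                    ○ open, literals {p=0, q=1, s=1, t=0}.
                  branch 2.1.2.1.2 (add ¬s):
                    × closes — contains both s and ¬s.
              branch 2.1.2.2 (add ¬((¬t ∨ r) ↔ p)):
                ¬(t ∧ s): β-rule — branch into ¬t  //  ¬s.
                  branch 2.1.2.2.1 (add ¬t):
                    ¬((¬t ∨ r) ↔ p): β-rule — branch into (¬t ∨ r), ¬p  //  ¬(¬t ∨ r), p.
                      branch 2.1.2.2.1.1 (add (¬t ∨ r), ¬p):
                        (¬t ∨ r): β-rule — branch into ¬t  //  r.
                          branch 2.1.2.2.1.1.1 (add ¬t):
                            ○ open, literals {p=0, q=1, t=0}.
                          branch 2.1.2.2.1.1.2 (add r):
                            ○ open, literals {p=0, q=1, r=1, t=0}.
                      branch 2.1.2.2.1.2 (add ¬(¬t ∨ r), p):
                        × closes — contains both p and ¬p.
                  branch 2.1.2.2.2 (add ¬s):
                    ¬((¬t ∨ r) ↔ p): β-rule — branch into (¬t ∨ r), ¬p  //  ¬(¬t ∨ r), p.
                      branch 2.1.2.2.2.1 (add (¬t ∨ r), ¬p):
                        (¬t ∨ r): β-rule — branch into ¬t  //  r.
                          branch 2.1.2.2.2.1.1 (add ¬t):
                            ○ open, literals {p=0, q=1, s=0, t=0}.
                          branch 2.1.2.2.2.1.2 (add r):
                            ○ open, literals {p=0, q=1, r=1, s=0}.
                      branch 2.1.2.2.2.2 (add ¬(¬t ∨ r), p):
                        × closes — contains both p and ¬p.
      branch 2.2 (add s):
        ¬((t ∨ ¬p) ∧ ¬q): β-rule — branch into ¬(t ∨ ¬p)  //  ¬¬q.
          branch 2.2.1 (add ¬(t ∨ ¬p)):
            ¬(t ∨ ¬p): α-rule — add ¬t, ¬¬p.
            × closes — contains both p and ¬p.
          branch 2.2.2 (add ¬¬q):
            ○ open, literals {p=0, q=1, s=1}.
10 branches closed, 11 open.
Each open branch fixes some atoms; the unmentioned ones are free. Counting distinct full assignments: branch {p=1, q=0, r=1, s=0, t=1} (none free) contributes 1 new; branch {p=0, q=0, r=0, s=0, t=1} (none free) contributes 1 new; branch {p=0, q=0, r=0, s=0, t=1} (none free) contributes 0 new; branch {p=1, s=0, t=0} (q, r) contributes 4 new; branch {p=1, r=1, s=0} (q, t) contributes 1 new; branch {p=0, q=1, s=1, t=0} (r) contributes 2 new; branch {p=0, q=1, t=0} (r, s) contributes 2 new; branch {p=0, q=1, r=1, t=0} (s) contributes 0 new; branch {p=0, q=1, s=0, t=0} (r) contributes 0 new; branch {p=0, q=1, r=1, s=0} (t) contributes 1 new; branch {p=0, q=1, s=1} (r, t) contributes 2 new. Total: 14.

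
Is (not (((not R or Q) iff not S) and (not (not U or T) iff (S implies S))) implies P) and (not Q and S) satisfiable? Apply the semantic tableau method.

Initial set: {((not (((not R or Q) iff not S) and (not (not U or T) iff (S implies S))) implies P) and (not Q and S))}.
((not (((not R or Q) iff not S) and (not (not U or T) iff (S implies S))) implies P) and (not Q and S)): α-rule — add (not (((not R or Q) iff not S) and (not (not U or T) iff (S implies S))) implies P), (not Q and S).
(not Q and S): α-rule — add not Q, S.
(not (((not R or Q) iff not S) and (not (not U or T) iff (S implies S))) implies P): β-rule — branch into not not (((not R or Q) iff not S) and (not (not U or T) iff (S implies S)))  //  P.
  branch 1 (add not not (((not R or Q) iff not S) and (not (not U or T) iff (S implies S)))):
    not not (((not R or Q) iff not S) and (not (not U or T) iff (S implies S))): α-rule — add ((not R or Q) iff not S), (not (not U or T) iff (S implies S)).
    ((not R or Q) iff not S): β-rule — branch into (not R or Q), not S  //  not (not R or Q), not not S.
      branch 1.1 (add (not R or Q), not S):
        × closes — contains both S and not S.
      branch 1.2 (add not (not R or Q), not not S):
        not (not R or Q): α-rule — add not not R, not Q.
        (not (not U or T) iff (S implies S)): β-rule — branch into not (not U or T), (S implies S)  //  not not (not U or T), not (S implies S).
          branch 1.2.1 (add not (not U or T), (S implies S)):
            not (not U or T): α-rule — add not not U, not T.
            (S implies S): β-rule — branch into not S  //  S.
              branch 1.2.1.1 (add not S):
                × closes — contains both S and not S.
              branch 1.2.1.2 (add S):
                ○ open, literals {Q=F, R=T, S=T, T=F, U=T}.
          branch 1.2.2 (add not not (not U or T), not (S implies S)):
            not (S implies S): α-rule — add S, not S.
            × closes — contains both S and not S.
  branch 2 (add P):
    ○ open, literals {P=T, Q=F, S=T}.
3 branches closed, 2 open.
An open branch gives a satisfying assignment: Q=F, R=T, S=T, T=F, U=T.

Satisfiable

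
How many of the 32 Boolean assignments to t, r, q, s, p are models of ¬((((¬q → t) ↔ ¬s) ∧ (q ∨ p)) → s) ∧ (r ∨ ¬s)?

Initial set: {(¬((((¬q → t) ↔ ¬s) ∧ (q ∨ p)) → s) ∧ (r ∨ ¬s))}.
(¬((((¬q → t) ↔ ¬s) ∧ (q ∨ p)) → s) ∧ (r ∨ ¬s)): α-rule — add ¬((((¬q → t) ↔ ¬s) ∧ (q ∨ p)) → s), (r ∨ ¬s).
¬((((¬q → t) ↔ ¬s) ∧ (q ∨ p)) → s): α-rule — add (((¬q → t) ↔ ¬s) ∧ (q ∨ p)), ¬s.
(((¬q → t) ↔ ¬s) ∧ (q ∨ p)): α-rule — add ((¬q → t) ↔ ¬s), (q ∨ p).
(r ∨ ¬s): β-rule — branch into r  //  ¬s.
  branch 1 (add r):
    ((¬q → t) ↔ ¬s): β-rule — branch into (¬q → t), ¬s  //  ¬(¬q → t), ¬¬s.
      branch 1.1 (add (¬q → t), ¬s):
        (q ∨ p): β-rule — branch into q  //  p.
          branch 1.1.1 (add q):
            (¬q → t): β-rule — branch into ¬¬q  //  t.
              branch 1.1.1.1 (add ¬¬q):
                ○ open, literals {q=1, r=1, s=0}.
              branch 1.1.1.2 (add t):
                ○ open, literals {q=1, r=1, s=0, t=1}.
          branch 1.1.2 (add p):
            (¬q → t): β-rule — branch into ¬¬q  //  t.
              branch 1.1.2.1 (add ¬¬q):
                ○ open, literals {p=1, q=1, r=1, s=0}.
              branch 1.1.2.2 (add t):
                ○ open, literals {p=1, r=1, s=0, t=1}.
      branch 1.2 (add ¬(¬q → t), ¬¬s):
        × closes — contains both s and ¬s.
  branch 2 (add ¬s):
    ((¬q → t) ↔ ¬s): β-rule — branch into (¬q → t), ¬s  //  ¬(¬q → t), ¬¬s.
      branch 2.1 (add (¬q → t), ¬s):
        (q ∨ p): β-rule — branch into q  //  p.
          branch 2.1.1 (add q):
            (¬q → t): β-rule — branch into ¬¬q  //  t.
              branch 2.1.1.1 (add ¬¬q):
                ○ open, literals {q=1, s=0}.
              branch 2.1.1.2 (add t):
                ○ open, literals {q=1, s=0, t=1}.
          branch 2.1.2 (add p):
            (¬q → t): β-rule — branch into ¬¬q  //  t.
              branch 2.1.2.1 (add ¬¬q):
                ○ open, literals {p=1, q=1, s=0}.
              branch 2.1.2.2 (add t):
                ○ open, literals {p=1, s=0, t=1}.
      branch 2.2 (add ¬(¬q → t), ¬¬s):
        × closes — contains both s and ¬s.
2 branches closed, 8 open.
Each open branch fixes some atoms; the unmentioned ones are free. Counting distinct full assignments: branch {q=1, r=1, s=0} (t, p) contributes 4 new; branch {q=1, r=1, s=0, t=1} (p) contributes 0 new; branch {p=1, q=1, r=1, s=0} (t) contributes 0 new; branch {p=1, r=1, s=0, t=1} (q) contributes 1 new; branch {q=1, s=0} (t, r, p) contributes 4 new; branch {q=1, s=0, t=1} (r, p) contributes 0 new; branch {p=1, q=1, s=0} (t, r) contributes 0 new; branch {p=1, s=0, t=1} (r, q) contributes 1 new. Total: 10.

10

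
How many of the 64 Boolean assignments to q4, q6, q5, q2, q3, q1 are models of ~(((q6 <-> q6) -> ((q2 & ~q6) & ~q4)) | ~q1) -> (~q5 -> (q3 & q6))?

Initial set: {(~(((q6 <-> q6) -> ((q2 & ~q6) & ~q4)) | ~q1) -> (~q5 -> (q3 & q6)))}.
(~(((q6 <-> q6) -> ((q2 & ~q6) & ~q4)) | ~q1) -> (~q5 -> (q3 & q6))): β-rule — branch into ~~(((q6 <-> q6) -> ((q2 & ~q6) & ~q4)) | ~q1)  //  (~q5 -> (q3 & q6)).
  branch 1 (add ~~(((q6 <-> q6) -> ((q2 & ~q6) & ~q4)) | ~q1)):
    ~~(((q6 <-> q6) -> ((q2 & ~q6) & ~q4)) | ~q1): β-rule — branch into ((q6 <-> q6) -> ((q2 & ~q6) & ~q4))  //  ~q1.
      branch 1.1 (add ((q6 <-> q6) -> ((q2 & ~q6) & ~q4))):
        ((q6 <-> q6) -> ((q2 & ~q6) & ~q4)): β-rule — branch into ~(q6 <-> q6)  //  ((q2 & ~q6) & ~q4).
          branch 1.1.1 (add ~(q6 <-> q6)):
            ~(q6 <-> q6): β-rule — branch into q6, ~q6  //  ~q6, q6.
              branch 1.1.1.1 (add q6, ~q6):
                × closes — contains both q6 and ~q6.
              branch 1.1.1.2 (add ~q6, q6):
                × closes — contains both q6 and ~q6.
          branch 1.1.2 (add ((q2 & ~q6) & ~q4)):
            ((q2 & ~q6) & ~q4): α-rule — add (q2 & ~q6), ~q4.
            (q2 & ~q6): α-rule — add q2, ~q6.
            ○ open, literals {q2=1, q4=0, q6=0}.
      branch 1.2 (add ~q1):
        ○ open, literals {q1=0}.
  branch 2 (add (~q5 -> (q3 & q6))):
    (~q5 -> (q3 & q6)): β-rule — branch into ~~q5  //  (q3 & q6).
      branch 2.1 (add ~~q5):
        ○ open, literals {q5=1}.
      branch 2.2 (add (q3 & q6)):
        (q3 & q6): α-rule — add q3, q6.
        ○ open, literals {q3=1, q6=1}.
2 branches closed, 4 open.
Each open branch fixes some atoms; the unmentioned ones are free. Counting distinct full assignments: branch {q2=1, q4=0, q6=0} (q5, q3, q1) contributes 8 new; branch {q1=0} (q4, q6, q5, q2, q3) contributes 28 new; branch {q5=1} (q4, q6, q2, q3, q1) contributes 14 new; branch {q3=1, q6=1} (q4, q5, q2, q1) contributes 4 new. Total: 54.

54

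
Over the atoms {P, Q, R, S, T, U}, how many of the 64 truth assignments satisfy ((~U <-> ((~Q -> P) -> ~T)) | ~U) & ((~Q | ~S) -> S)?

Initial set: {(((~U <-> ((~Q -> P) -> ~T)) | ~U) & ((~Q | ~S) -> S))}.
(((~U <-> ((~Q -> P) -> ~T)) | ~U) & ((~Q | ~S) -> S)): α-rule — add ((~U <-> ((~Q -> P) -> ~T)) | ~U), ((~Q | ~S) -> S).
((~U <-> ((~Q -> P) -> ~T)) | ~U): β-rule — branch into (~U <-> ((~Q -> P) -> ~T))  //  ~U.
  branch 1 (add (~U <-> ((~Q -> P) -> ~T))):
    ((~Q | ~S) -> S): β-rule — branch into ~(~Q | ~S)  //  S.
      branch 1.1 (add ~(~Q | ~S)):
        ~(~Q | ~S): α-rule — add ~~Q, ~~S.
        (~U <-> ((~Q -> P) -> ~T)): β-rule — branch into ~U, ((~Q -> P) -> ~T)  //  ~~U, ~((~Q -> P) -> ~T).
          branch 1.1.1 (add ~U, ((~Q -> P) -> ~T)):
            ((~Q -> P) -> ~T): β-rule — branch into ~(~Q -> P)  //  ~T.
              branch 1.1.1.1 (add ~(~Q -> P)):
                ~(~Q -> P): α-rule — add ~Q, ~P.
                × closes — contains both Q and ~Q.
              branch 1.1.1.2 (add ~T):
                ○ open, literals {Q=T, S=T, T=F, U=F}.
          branch 1.1.2 (add ~~U, ~((~Q -> P) -> ~T)):
            ~((~Q -> P) -> ~T): α-rule — add (~Q -> P), ~~T.
            (~Q -> P): β-rule — branch into ~~Q  //  P.
              branch 1.1.2.1 (add ~~Q):
                ○ open, literals {Q=T, S=T, T=T, U=T}.
              branch 1.1.2.2 (add P):
                ○ open, literals {P=T, Q=T, S=T, T=T, U=T}.
      branch 1.2 (add S):
        (~U <-> ((~Q -> P) -> ~T)): β-rule — branch into ~U, ((~Q -> P) -> ~T)  //  ~~U, ~((~Q -> P) -> ~T).
          branch 1.2.1 (add ~U, ((~Q -> P) -> ~T)):
            ((~Q -> P) -> ~T): β-rule — branch into ~(~Q -> P)  //  ~T.
              branch 1.2.1.1 (add ~(~Q -> P)):
                ~(~Q -> P): α-rule — add ~Q, ~P.
                ○ open, literals {P=F, Q=F, S=T, U=F}.
              branch 1.2.1.2 (add ~T):
                ○ open, literals {S=T, T=F, U=F}.
          branch 1.2.2 (add ~~U, ~((~Q -> P) -> ~T)):
            ~((~Q -> P) -> ~T): α-rule — add (~Q -> P), ~~T.
            (~Q -> P): β-rule — branch into ~~Q  //  P.
              branch 1.2.2.1 (add ~~Q):
                ○ open, literals {Q=T, S=T, T=T, U=T}.
              branch 1.2.2.2 (add P):
                ○ open, literals {P=T, S=T, T=T, U=T}.
  branch 2 (add ~U):
    ((~Q | ~S) -> S): β-rule — branch into ~(~Q | ~S)  //  S.
      branch 2.1 (add ~(~Q | ~S)):
        ~(~Q | ~S): α-rule — add ~~Q, ~~S.
        ○ open, literals {Q=T, S=T, U=F}.
      branch 2.2 (add S):
        ○ open, literals {S=T, U=F}.
1 branch closed, 9 open.
Each open branch fixes some atoms; the unmentioned ones are free. Counting distinct full assignments: branch {Q=T, S=T, T=F, U=F} (P, R) contributes 4 new; branch {Q=T, S=T, T=T, U=T} (P, R) contributes 4 new; branch {P=T, Q=T, S=T, T=T, U=T} (R) contributes 0 new; branch {P=F, Q=F, S=T, U=F} (R, T) contributes 4 new; branch {S=T, T=F, U=F} (P, Q, R) contributes 2 new; branch {Q=T, S=T, T=T, U=T} (P, R) contributes 0 new; branch {P=T, S=T, T=T, U=T} (Q, R) contributes 2 new; branch {Q=T, S=T, U=F} (P, R, T) contributes 4 new; branch {S=T, U=F} (P, Q, R, T) contributes 2 new. Total: 22.

22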